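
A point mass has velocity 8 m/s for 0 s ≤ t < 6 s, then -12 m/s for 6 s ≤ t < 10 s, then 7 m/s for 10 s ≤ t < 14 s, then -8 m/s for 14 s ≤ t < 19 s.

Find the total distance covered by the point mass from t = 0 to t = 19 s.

164 m

Total distance travelled is ∫|v| dt — sum the magnitudes of each area piece.
0–6 s: |8| × 6 = 48 m
6–10 s: |-12| × 4 = 48 m
10–14 s: |7| × 4 = 28 m
14–19 s: |-8| × 5 = 40 m
Total distance = 164 m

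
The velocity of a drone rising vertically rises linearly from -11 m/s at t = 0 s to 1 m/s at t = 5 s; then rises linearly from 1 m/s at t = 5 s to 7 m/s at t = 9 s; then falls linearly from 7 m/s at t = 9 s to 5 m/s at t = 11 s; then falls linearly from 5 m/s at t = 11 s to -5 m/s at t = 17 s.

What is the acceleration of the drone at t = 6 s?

1.5 m/s²

Acceleration is the slope of the v-t graph on 5–9 s: (7 − 1)/(9 − 5) = 1.5 m/s².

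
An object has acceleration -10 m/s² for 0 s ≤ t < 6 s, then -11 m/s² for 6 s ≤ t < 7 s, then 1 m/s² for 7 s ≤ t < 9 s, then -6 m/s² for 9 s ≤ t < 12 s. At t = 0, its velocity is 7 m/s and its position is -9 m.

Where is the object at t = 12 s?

On each constant-a segment, Δv = aΔt and Δx = v₀Δt + ½aΔt²; chain segment to segment.
0–6 s: v starts 7 m/s; Δx = 7·6 + ½·-10·6² = -138 m; v ends -53 m/s.
6–7 s: v starts -53 m/s; Δx = -53·1 + ½·-11·1² = -58.5 m; v ends -64 m/s.
7–9 s: v starts -64 m/s; Δx = -64·2 + ½·1·2² = -126 m; v ends -62 m/s.
9–12 s: v starts -62 m/s; Δx = -62·3 + ½·-6·3² = -213 m; v ends -80 m/s.
x(12) = -9 + Σ Δx = -544.5 m.

-544.5 m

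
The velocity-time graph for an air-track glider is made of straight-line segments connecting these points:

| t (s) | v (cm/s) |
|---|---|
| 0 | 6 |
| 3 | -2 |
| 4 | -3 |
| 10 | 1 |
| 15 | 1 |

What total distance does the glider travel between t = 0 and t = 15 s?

22.5 cm

Distance (not displacement) is the total path length: add the absolute areas under v-t.
0–3 s: v = 0 at t = 2.25 s; triangle areas 6.75 + 0.75 = 7.5 cm
3–4 s: |½(-2 + -3)(1)| = 2.5 cm
4–10 s: v = 0 at t = 8.5 s; triangle areas 6.75 + 0.75 = 7.5 cm
10–15 s: |1| × 5 = 5 cm
Total distance = 22.5 cm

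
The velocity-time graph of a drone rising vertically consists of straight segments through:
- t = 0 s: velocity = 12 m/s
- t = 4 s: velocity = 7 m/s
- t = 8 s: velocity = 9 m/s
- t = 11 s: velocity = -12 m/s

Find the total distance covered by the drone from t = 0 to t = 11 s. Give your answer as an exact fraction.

Total distance travelled is ∫|v| dt — sum the magnitudes of each area piece.
0–4 s: |½(12 + 7)(4)| = 38 m
4–8 s: |½(7 + 9)(4)| = 32 m
8–11 s: v = 0 at t = 65/7 s; triangle areas 81/14 + 72/7 = 225/14 m
Total distance = 1205/14 m

1205/14 m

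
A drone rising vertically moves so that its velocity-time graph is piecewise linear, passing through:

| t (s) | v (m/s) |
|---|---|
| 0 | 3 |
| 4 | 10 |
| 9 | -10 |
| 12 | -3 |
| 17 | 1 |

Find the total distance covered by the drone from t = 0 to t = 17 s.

Total distance travelled is ∫|v| dt — sum the magnitudes of each area piece.
0–4 s: |½(3 + 10)(4)| = 26 m
4–9 s: v = 0 at t = 6.5 s; triangle areas 12.5 + 12.5 = 25 m
9–12 s: |½(-10 + -3)(3)| = 19.5 m
12–17 s: v = 0 at t = 15.75 s; triangle areas 5.625 + 0.625 = 6.25 m
Total distance = 76.75 m

76.75 m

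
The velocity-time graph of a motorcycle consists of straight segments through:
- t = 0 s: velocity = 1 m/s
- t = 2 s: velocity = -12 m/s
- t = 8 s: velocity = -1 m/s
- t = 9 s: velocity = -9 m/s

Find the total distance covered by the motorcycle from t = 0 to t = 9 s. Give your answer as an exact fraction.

Distance (not displacement) is the total path length: add the absolute areas under v-t.
0–2 s: v = 0 at t = 2/13 s; triangle areas 1/13 + 144/13 = 145/13 m
2–8 s: |½(-12 + -1)(6)| = 39 m
8–9 s: |½(-1 + -9)(1)| = 5 m
Total distance = 717/13 m

717/13 m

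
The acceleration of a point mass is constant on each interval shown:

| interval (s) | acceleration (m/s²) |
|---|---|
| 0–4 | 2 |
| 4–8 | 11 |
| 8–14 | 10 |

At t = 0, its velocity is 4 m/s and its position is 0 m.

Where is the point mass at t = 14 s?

On each constant-a segment, Δv = aΔt and Δx = v₀Δt + ½aΔt²; chain segment to segment.
0–4 s: v starts 4 m/s; Δx = 4·4 + ½·2·4² = 32 m; v ends 12 m/s.
4–8 s: v starts 12 m/s; Δx = 12·4 + ½·11·4² = 136 m; v ends 56 m/s.
8–14 s: v starts 56 m/s; Δx = 56·6 + ½·10·6² = 516 m; v ends 116 m/s.
x(14) = 0 + Σ Δx = 684 m.

684 m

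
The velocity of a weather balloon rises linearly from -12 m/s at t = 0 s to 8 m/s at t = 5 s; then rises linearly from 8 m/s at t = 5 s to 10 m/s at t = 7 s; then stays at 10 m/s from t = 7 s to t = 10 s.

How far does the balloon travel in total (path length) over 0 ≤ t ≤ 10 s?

74 m

Total distance travelled is ∫|v| dt — sum the magnitudes of each area piece.
0–5 s: v = 0 at t = 3 s; triangle areas 18 + 8 = 26 m
5–7 s: |½(8 + 10)(2)| = 18 m
7–10 s: |10| × 3 = 30 m
Total distance = 74 m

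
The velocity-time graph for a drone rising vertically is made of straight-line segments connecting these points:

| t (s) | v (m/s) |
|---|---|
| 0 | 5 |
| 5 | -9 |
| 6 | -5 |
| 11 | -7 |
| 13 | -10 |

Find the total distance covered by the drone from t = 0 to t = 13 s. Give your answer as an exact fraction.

1021/14 m

Total distance travelled is ∫|v| dt — sum the magnitudes of each area piece.
0–5 s: v = 0 at t = 25/14 s; triangle areas 125/28 + 405/28 = 265/14 m
5–6 s: |½(-9 + -5)(1)| = 7 m
6–11 s: |½(-5 + -7)(5)| = 30 m
11–13 s: |½(-7 + -10)(2)| = 17 m
Total distance = 1021/14 m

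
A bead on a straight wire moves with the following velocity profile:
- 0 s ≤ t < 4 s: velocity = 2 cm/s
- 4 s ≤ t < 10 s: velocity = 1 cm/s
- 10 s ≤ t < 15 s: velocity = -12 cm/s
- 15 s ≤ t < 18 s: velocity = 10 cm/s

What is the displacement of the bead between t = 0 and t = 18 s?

Net displacement equals the area under the velocity-time graph (areas below the axis count negative).
0–4 s: 2 × 4 = 8 cm
4–10 s: 1 × 6 = 6 cm
10–15 s: -12 × 5 = -60 cm
15–18 s: 10 × 3 = 30 cm
Net displacement = -16 cm

-16 cm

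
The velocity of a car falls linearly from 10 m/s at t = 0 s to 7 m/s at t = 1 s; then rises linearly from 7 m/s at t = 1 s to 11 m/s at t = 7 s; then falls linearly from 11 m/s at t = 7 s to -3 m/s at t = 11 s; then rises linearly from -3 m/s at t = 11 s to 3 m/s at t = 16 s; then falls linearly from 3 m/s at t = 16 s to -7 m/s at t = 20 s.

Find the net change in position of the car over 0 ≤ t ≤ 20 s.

Displacement is the signed area under the v-t curve.
0–1 s: ½(10 + 7)(1) = 8.5 m
1–7 s: ½(7 + 11)(6) = 54 m
7–11 s: ½(11 + -3)(4) = 16 m
11–16 s: ½(-3 + 3)(5) = 0 m
16–20 s: ½(3 + -7)(4) = -8 m
Net displacement = 70.5 m

70.5 m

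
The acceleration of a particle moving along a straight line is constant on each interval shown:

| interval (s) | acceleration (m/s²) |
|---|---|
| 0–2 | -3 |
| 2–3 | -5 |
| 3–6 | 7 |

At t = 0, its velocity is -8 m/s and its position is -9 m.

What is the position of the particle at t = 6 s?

On each constant-a segment, Δv = aΔt and Δx = v₀Δt + ½aΔt²; chain segment to segment.
0–2 s: v starts -8 m/s; Δx = -8·2 + ½·-3·2² = -22 m; v ends -14 m/s.
2–3 s: v starts -14 m/s; Δx = -14·1 + ½·-5·1² = -16.5 m; v ends -19 m/s.
3–6 s: v starts -19 m/s; Δx = -19·3 + ½·7·3² = -25.5 m; v ends 2 m/s.
x(6) = -9 + Σ Δx = -73 m.

-73 m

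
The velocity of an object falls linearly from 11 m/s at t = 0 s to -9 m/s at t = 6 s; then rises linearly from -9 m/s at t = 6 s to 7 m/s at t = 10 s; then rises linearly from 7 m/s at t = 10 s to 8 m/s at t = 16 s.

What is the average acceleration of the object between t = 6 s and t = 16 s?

1.7 m/s²

Average acceleration = Δv/Δt = (8 − -9)/(16 − 6) = 1.7 m/s².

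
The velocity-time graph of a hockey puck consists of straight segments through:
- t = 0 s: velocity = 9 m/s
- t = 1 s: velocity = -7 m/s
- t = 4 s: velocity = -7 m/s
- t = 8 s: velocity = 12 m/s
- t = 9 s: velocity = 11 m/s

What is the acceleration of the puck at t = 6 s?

Acceleration is the slope of the v-t graph on 4–8 s: (12 − -7)/(8 − 4) = 4.75 m/s².

4.75 m/s²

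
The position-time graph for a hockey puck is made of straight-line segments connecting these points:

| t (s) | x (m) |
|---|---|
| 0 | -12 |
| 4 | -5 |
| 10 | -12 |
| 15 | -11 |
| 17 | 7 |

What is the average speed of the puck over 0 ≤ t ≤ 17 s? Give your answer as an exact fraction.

33/17 m/s

Average speed = (total path length)/(elapsed time); on a piecewise-linear x-t graph the path length is Σ|Δx|.
0–4 s: |Δx| = |-5 − -12| = 7 m
4–10 s: |Δx| = |-12 − -5| = 7 m
10–15 s: |Δx| = |-11 − -12| = 1 m
15–17 s: |Δx| = |7 − -11| = 18 m
Total path = 33 m; average speed = 33/17 = 33/17 m/s.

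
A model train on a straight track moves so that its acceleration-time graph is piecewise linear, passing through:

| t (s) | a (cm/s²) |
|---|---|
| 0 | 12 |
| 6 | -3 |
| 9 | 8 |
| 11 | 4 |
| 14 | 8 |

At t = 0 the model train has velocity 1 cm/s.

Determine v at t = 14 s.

65.5 cm/s

Δv equals the area under the a-t graph; then v = v₀ + Δv.
0–6 s: ½(12 + -3)(6) = 27 cm/s
6–9 s: ½(-3 + 8)(3) = 7.5 cm/s
9–11 s: ½(8 + 4)(2) = 12 cm/s
11–14 s: ½(4 + 8)(3) = 18 cm/s
Δv = 64.5 cm/s, so v(14) = 1 + (64.5) = 65.5 cm/s.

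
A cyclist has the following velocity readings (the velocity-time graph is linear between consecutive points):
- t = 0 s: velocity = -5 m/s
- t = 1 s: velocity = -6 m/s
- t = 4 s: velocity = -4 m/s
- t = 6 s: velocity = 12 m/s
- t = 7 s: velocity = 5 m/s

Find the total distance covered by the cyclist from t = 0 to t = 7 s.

39 m

Total distance travelled is ∫|v| dt — sum the magnitudes of each area piece.
0–1 s: |½(-5 + -6)(1)| = 5.5 m
1–4 s: |½(-6 + -4)(3)| = 15 m
4–6 s: v = 0 at t = 4.5 s; triangle areas 1 + 9 = 10 m
6–7 s: |½(12 + 5)(1)| = 8.5 m
Total distance = 39 m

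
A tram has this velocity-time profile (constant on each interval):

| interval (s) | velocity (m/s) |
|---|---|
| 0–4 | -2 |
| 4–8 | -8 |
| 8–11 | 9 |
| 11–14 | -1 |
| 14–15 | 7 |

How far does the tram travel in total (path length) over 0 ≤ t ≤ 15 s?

Distance (not displacement) is the total path length: add the absolute areas under v-t.
0–4 s: |-2| × 4 = 8 m
4–8 s: |-8| × 4 = 32 m
8–11 s: |9| × 3 = 27 m
11–14 s: |-1| × 3 = 3 m
14–15 s: |7| × 1 = 7 m
Total distance = 77 m

77 m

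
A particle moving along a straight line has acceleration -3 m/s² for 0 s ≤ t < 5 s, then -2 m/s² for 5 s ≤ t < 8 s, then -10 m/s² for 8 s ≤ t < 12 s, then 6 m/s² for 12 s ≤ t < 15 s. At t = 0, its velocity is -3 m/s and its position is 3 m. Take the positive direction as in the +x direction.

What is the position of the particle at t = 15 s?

On each constant-a segment, Δv = aΔt and Δx = v₀Δt + ½aΔt²; chain segment to segment.
0–5 s: v starts -3 m/s; Δx = -3·5 + ½·-3·5² = -52.5 m; v ends -18 m/s.
5–8 s: v starts -18 m/s; Δx = -18·3 + ½·-2·3² = -63 m; v ends -24 m/s.
8–12 s: v starts -24 m/s; Δx = -24·4 + ½·-10·4² = -176 m; v ends -64 m/s.
12–15 s: v starts -64 m/s; Δx = -64·3 + ½·6·3² = -165 m; v ends -46 m/s.
x(15) = 3 + Σ Δx = -453.5 m.

-453.5 m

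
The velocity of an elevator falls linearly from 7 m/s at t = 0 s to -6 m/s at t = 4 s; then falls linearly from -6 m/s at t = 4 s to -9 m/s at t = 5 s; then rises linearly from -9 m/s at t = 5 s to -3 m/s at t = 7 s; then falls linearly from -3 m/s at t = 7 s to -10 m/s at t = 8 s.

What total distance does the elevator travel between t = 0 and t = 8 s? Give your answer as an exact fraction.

508/13 m

Distance (not displacement) is the total path length: add the absolute areas under v-t.
0–4 s: v = 0 at t = 28/13 s; triangle areas 98/13 + 72/13 = 170/13 m
4–5 s: |½(-6 + -9)(1)| = 7.5 m
5–7 s: |½(-9 + -3)(2)| = 12 m
7–8 s: |½(-3 + -10)(1)| = 6.5 m
Total distance = 508/13 m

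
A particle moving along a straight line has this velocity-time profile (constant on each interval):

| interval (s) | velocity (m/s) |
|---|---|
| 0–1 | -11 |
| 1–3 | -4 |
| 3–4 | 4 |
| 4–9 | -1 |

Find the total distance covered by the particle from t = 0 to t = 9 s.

Distance (not displacement) is the total path length: add the absolute areas under v-t.
0–1 s: |-11| × 1 = 11 m
1–3 s: |-4| × 2 = 8 m
3–4 s: |4| × 1 = 4 m
4–9 s: |-1| × 5 = 5 m
Total distance = 28 m

28 m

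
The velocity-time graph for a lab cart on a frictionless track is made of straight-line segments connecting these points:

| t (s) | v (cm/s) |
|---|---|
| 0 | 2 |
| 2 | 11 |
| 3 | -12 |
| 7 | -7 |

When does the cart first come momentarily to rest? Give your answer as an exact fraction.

t = 57/23 s

v changes sign on 2–3 s (from 11 to -12); the graph is linear there, so v = 0 at t = 2 + (-11)·(3 − 2)/(-12 − 11) = 57/23 s.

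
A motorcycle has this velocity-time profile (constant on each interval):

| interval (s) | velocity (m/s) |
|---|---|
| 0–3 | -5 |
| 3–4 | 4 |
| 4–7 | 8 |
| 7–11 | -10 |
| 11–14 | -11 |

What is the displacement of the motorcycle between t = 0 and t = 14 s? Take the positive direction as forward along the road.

Displacement is the signed area under the v-t curve.
0–3 s: -5 × 3 = -15 m
3–4 s: 4 × 1 = 4 m
4–7 s: 8 × 3 = 24 m
7–11 s: -10 × 4 = -40 m
11–14 s: -11 × 3 = -33 m
Net displacement = -60 m

-60 m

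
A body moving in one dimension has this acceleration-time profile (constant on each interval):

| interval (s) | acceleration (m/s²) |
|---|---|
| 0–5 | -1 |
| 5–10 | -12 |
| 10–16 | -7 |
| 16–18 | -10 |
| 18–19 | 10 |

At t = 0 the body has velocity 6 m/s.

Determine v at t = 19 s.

Δv equals the area under the a-t graph; then v = v₀ + Δv.
0–5 s: -1 × 5 = -5 m/s
5–10 s: -12 × 5 = -60 m/s
10–16 s: -7 × 6 = -42 m/s
16–18 s: -10 × 2 = -20 m/s
18–19 s: 10 × 1 = 10 m/s
Δv = -117 m/s, so v(19) = 6 + (-117) = -111 m/s.

-111 m/s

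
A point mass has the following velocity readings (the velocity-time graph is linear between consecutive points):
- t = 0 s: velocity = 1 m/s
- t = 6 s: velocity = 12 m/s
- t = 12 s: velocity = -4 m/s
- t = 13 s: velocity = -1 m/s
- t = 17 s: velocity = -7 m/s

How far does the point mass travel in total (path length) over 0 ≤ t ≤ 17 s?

87.5 m

Distance (not displacement) is the total path length: add the absolute areas under v-t.
0–6 s: |½(1 + 12)(6)| = 39 m
6–12 s: v = 0 at t = 10.5 s; triangle areas 27 + 3 = 30 m
12–13 s: |½(-4 + -1)(1)| = 2.5 m
13–17 s: |½(-1 + -7)(4)| = 16 m
Total distance = 87.5 m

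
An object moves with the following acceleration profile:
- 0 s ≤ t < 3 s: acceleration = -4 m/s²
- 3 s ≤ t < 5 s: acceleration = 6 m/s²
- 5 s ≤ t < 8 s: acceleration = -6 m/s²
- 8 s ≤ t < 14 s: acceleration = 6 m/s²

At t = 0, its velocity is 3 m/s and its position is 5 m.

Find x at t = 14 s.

-10 m

On each constant-a segment, Δv = aΔt and Δx = v₀Δt + ½aΔt²; chain segment to segment.
0–3 s: v starts 3 m/s; Δx = 3·3 + ½·-4·3² = -9 m; v ends -9 m/s.
3–5 s: v starts -9 m/s; Δx = -9·2 + ½·6·2² = -6 m; v ends 3 m/s.
5–8 s: v starts 3 m/s; Δx = 3·3 + ½·-6·3² = -18 m; v ends -15 m/s.
8–14 s: v starts -15 m/s; Δx = -15·6 + ½·6·6² = 18 m; v ends 21 m/s.
x(14) = 5 + Σ Δx = -10 m.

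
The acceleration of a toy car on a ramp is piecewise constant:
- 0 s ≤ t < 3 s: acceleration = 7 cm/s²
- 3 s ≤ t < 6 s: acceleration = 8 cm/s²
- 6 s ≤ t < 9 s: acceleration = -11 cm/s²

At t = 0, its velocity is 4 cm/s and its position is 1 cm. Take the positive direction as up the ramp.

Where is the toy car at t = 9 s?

253 cm

On each constant-a segment, Δv = aΔt and Δx = v₀Δt + ½aΔt²; chain segment to segment.
0–3 s: v starts 4 cm/s; Δx = 4·3 + ½·7·3² = 43.5 cm; v ends 25 cm/s.
3–6 s: v starts 25 cm/s; Δx = 25·3 + ½·8·3² = 111 cm; v ends 49 cm/s.
6–9 s: v starts 49 cm/s; Δx = 49·3 + ½·-11·3² = 97.5 cm; v ends 16 cm/s.
x(9) = 1 + Σ Δx = 253 cm.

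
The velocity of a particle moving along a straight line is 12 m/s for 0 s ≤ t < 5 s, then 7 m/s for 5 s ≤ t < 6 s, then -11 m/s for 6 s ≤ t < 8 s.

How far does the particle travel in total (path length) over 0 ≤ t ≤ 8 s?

Total distance travelled is ∫|v| dt — sum the magnitudes of each area piece.
0–5 s: |12| × 5 = 60 m
5–6 s: |7| × 1 = 7 m
6–8 s: |-11| × 2 = 22 m
Total distance = 89 m

89 m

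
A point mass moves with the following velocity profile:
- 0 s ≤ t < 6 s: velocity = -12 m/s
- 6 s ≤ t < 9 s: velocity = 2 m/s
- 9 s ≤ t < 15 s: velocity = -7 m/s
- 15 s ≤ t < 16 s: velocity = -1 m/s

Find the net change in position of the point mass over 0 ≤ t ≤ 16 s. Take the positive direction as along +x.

Displacement is the signed area under the v-t curve.
0–6 s: -12 × 6 = -72 m
6–9 s: 2 × 3 = 6 m
9–15 s: -7 × 6 = -42 m
15–16 s: -1 × 1 = -1 m
Net displacement = -109 m

-109 m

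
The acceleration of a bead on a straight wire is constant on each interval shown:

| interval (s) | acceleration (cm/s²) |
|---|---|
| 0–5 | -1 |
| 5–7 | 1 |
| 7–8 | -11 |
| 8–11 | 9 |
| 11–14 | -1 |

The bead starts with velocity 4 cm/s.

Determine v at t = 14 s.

14 cm/s

Δv equals the area under the a-t graph; then v = v₀ + Δv.
0–5 s: -1 × 5 = -5 cm/s
5–7 s: 1 × 2 = 2 cm/s
7–8 s: -11 × 1 = -11 cm/s
8–11 s: 9 × 3 = 27 cm/s
11–14 s: -1 × 3 = -3 cm/s
Δv = 10 cm/s, so v(14) = 4 + (10) = 14 cm/s.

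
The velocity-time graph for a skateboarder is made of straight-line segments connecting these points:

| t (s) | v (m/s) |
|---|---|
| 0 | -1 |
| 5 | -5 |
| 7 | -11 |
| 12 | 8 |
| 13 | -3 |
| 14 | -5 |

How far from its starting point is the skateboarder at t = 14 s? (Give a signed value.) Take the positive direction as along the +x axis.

Displacement is the signed area under the v-t curve.
0–5 s: ½(-1 + -5)(5) = -15 m
5–7 s: ½(-5 + -11)(2) = -16 m
7–12 s: ½(-11 + 8)(5) = -7.5 m
12–13 s: ½(8 + -3)(1) = 2.5 m
13–14 s: ½(-3 + -5)(1) = -4 m
Net displacement = -40 m

-40 m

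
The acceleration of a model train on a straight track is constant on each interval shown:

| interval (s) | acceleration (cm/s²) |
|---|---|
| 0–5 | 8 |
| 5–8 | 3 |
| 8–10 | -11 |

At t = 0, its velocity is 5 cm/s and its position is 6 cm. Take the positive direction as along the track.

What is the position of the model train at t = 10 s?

365.5 cm

On each constant-a segment, Δv = aΔt and Δx = v₀Δt + ½aΔt²; chain segment to segment.
0–5 s: v starts 5 cm/s; Δx = 5·5 + ½·8·5² = 125 cm; v ends 45 cm/s.
5–8 s: v starts 45 cm/s; Δx = 45·3 + ½·3·3² = 148.5 cm; v ends 54 cm/s.
8–10 s: v starts 54 cm/s; Δx = 54·2 + ½·-11·2² = 86 cm; v ends 32 cm/s.
x(10) = 6 + Σ Δx = 365.5 cm.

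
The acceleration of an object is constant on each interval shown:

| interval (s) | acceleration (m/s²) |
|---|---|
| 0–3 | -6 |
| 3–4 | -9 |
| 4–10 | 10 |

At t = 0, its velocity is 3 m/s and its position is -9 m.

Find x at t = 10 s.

On each constant-a segment, Δv = aΔt and Δx = v₀Δt + ½aΔt²; chain segment to segment.
0–3 s: v starts 3 m/s; Δx = 3·3 + ½·-6·3² = -18 m; v ends -15 m/s.
3–4 s: v starts -15 m/s; Δx = -15·1 + ½·-9·1² = -19.5 m; v ends -24 m/s.
4–10 s: v starts -24 m/s; Δx = -24·6 + ½·10·6² = 36 m; v ends 36 m/s.
x(10) = -9 + Σ Δx = -10.5 m.

-10.5 m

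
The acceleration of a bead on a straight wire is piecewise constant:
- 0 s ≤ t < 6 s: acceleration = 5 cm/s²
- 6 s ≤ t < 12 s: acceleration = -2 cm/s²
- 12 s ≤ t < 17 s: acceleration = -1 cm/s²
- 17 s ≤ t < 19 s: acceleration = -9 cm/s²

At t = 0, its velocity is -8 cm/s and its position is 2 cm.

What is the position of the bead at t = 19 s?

On each constant-a segment, Δv = aΔt and Δx = v₀Δt + ½aΔt²; chain segment to segment.
0–6 s: v starts -8 cm/s; Δx = -8·6 + ½·5·6² = 42 cm; v ends 22 cm/s.
6–12 s: v starts 22 cm/s; Δx = 22·6 + ½·-2·6² = 96 cm; v ends 10 cm/s.
12–17 s: v starts 10 cm/s; Δx = 10·5 + ½·-1·5² = 37.5 cm; v ends 5 cm/s.
17–19 s: v starts 5 cm/s; Δx = 5·2 + ½·-9·2² = -8 cm; v ends -13 cm/s.
x(19) = 2 + Σ Δx = 169.5 cm.

169.5 cm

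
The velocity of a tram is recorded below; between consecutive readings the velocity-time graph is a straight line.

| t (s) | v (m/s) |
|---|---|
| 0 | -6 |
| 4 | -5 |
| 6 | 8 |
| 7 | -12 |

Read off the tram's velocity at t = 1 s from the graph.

-5.75 m/s

On 0–4 s the graph is linear from -6 to -5 m/s: v(1) = -6 + (-5 − -6)·(1 − 0)/(4 − 0) = -5.75 m/s.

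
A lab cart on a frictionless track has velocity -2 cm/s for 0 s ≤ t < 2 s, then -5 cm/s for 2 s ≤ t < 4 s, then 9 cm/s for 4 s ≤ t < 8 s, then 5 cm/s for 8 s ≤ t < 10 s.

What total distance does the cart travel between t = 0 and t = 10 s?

60 cm

Total distance travelled is ∫|v| dt — sum the magnitudes of each area piece.
0–2 s: |-2| × 2 = 4 cm
2–4 s: |-5| × 2 = 10 cm
4–8 s: |9| × 4 = 36 cm
8–10 s: |5| × 2 = 10 cm
Total distance = 60 cm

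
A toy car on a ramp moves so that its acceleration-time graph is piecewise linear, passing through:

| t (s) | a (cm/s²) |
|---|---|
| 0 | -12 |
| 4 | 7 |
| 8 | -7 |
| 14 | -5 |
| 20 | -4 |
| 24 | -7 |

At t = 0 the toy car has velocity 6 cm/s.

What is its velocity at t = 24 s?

-89 cm/s

Δv equals the area under the a-t graph; then v = v₀ + Δv.
0–4 s: ½(-12 + 7)(4) = -10 cm/s
4–8 s: ½(7 + -7)(4) = 0 cm/s
8–14 s: ½(-7 + -5)(6) = -36 cm/s
14–20 s: ½(-5 + -4)(6) = -27 cm/s
20–24 s: ½(-4 + -7)(4) = -22 cm/s
Δv = -95 cm/s, so v(24) = 6 + (-95) = -89 cm/s.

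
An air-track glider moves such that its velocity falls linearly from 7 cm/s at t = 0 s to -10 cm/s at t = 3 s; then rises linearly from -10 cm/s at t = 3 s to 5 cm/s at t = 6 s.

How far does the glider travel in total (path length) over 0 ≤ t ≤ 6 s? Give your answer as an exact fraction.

436/17 cm

Total distance travelled is ∫|v| dt — sum the magnitudes of each area piece.
0–3 s: v = 0 at t = 21/17 s; triangle areas 147/34 + 150/17 = 447/34 cm
3–6 s: v = 0 at t = 5 s; triangle areas 10 + 2.5 = 12.5 cm
Total distance = 436/17 cm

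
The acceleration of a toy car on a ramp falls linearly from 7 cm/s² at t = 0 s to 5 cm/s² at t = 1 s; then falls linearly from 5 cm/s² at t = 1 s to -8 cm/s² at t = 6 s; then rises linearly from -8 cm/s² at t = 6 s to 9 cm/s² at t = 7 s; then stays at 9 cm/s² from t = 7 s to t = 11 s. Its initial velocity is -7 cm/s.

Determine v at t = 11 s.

Δv equals the area under the a-t graph; then v = v₀ + Δv.
0–1 s: ½(7 + 5)(1) = 6 cm/s
1–6 s: ½(5 + -8)(5) = -7.5 cm/s
6–7 s: ½(-8 + 9)(1) = 0.5 cm/s
7–11 s: 9 × 4 = 36 cm/s
Δv = 35 cm/s, so v(11) = -7 + (35) = 28 cm/s.

28 cm/s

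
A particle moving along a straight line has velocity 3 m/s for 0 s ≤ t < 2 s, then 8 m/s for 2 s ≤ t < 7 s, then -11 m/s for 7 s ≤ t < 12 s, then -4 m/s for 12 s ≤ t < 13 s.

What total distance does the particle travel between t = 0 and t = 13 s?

105 m

Total distance travelled is ∫|v| dt — sum the magnitudes of each area piece.
0–2 s: |3| × 2 = 6 m
2–7 s: |8| × 5 = 40 m
7–12 s: |-11| × 5 = 55 m
12–13 s: |-4| × 1 = 4 m
Total distance = 105 m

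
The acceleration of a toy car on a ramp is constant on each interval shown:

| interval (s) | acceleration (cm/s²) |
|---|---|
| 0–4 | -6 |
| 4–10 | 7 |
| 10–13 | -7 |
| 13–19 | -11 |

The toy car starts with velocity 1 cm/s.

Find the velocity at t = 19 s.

-68 cm/s

Δv equals the area under the a-t graph; then v = v₀ + Δv.
0–4 s: -6 × 4 = -24 cm/s
4–10 s: 7 × 6 = 42 cm/s
10–13 s: -7 × 3 = -21 cm/s
13–19 s: -11 × 6 = -66 cm/s
Δv = -69 cm/s, so v(19) = 1 + (-69) = -68 cm/s.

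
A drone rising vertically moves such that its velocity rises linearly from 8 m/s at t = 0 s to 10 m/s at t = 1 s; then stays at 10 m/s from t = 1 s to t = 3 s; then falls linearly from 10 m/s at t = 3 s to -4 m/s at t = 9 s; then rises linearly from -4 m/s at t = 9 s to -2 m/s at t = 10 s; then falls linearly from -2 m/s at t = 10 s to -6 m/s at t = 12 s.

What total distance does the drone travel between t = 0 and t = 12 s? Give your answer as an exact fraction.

Distance (not displacement) is the total path length: add the absolute areas under v-t.
0–1 s: |½(8 + 10)(1)| = 9 m
1–3 s: |10| × 2 = 20 m
3–9 s: v = 0 at t = 51/7 s; triangle areas 150/7 + 24/7 = 174/7 m
9–10 s: |½(-4 + -2)(1)| = 3 m
10–12 s: |½(-2 + -6)(2)| = 8 m
Total distance = 454/7 m

454/7 m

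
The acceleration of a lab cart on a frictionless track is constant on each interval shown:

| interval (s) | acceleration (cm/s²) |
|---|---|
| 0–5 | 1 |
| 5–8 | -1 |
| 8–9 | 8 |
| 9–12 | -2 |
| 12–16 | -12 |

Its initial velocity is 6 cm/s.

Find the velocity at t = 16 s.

-38 cm/s

Δv equals the area under the a-t graph; then v = v₀ + Δv.
0–5 s: 1 × 5 = 5 cm/s
5–8 s: -1 × 3 = -3 cm/s
8–9 s: 8 × 1 = 8 cm/s
9–12 s: -2 × 3 = -6 cm/s
12–16 s: -12 × 4 = -48 cm/s
Δv = -44 cm/s, so v(16) = 6 + (-44) = -38 cm/s.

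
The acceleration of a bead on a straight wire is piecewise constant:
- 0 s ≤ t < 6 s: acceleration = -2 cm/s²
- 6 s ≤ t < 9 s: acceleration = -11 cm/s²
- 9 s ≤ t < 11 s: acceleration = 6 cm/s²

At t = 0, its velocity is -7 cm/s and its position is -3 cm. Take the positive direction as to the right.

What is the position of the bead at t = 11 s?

-279.5 cm

On each constant-a segment, Δv = aΔt and Δx = v₀Δt + ½aΔt²; chain segment to segment.
0–6 s: v starts -7 cm/s; Δx = -7·6 + ½·-2·6² = -78 cm; v ends -19 cm/s.
6–9 s: v starts -19 cm/s; Δx = -19·3 + ½·-11·3² = -106.5 cm; v ends -52 cm/s.
9–11 s: v starts -52 cm/s; Δx = -52·2 + ½·6·2² = -92 cm; v ends -40 cm/s.
x(11) = -3 + Σ Δx = -279.5 cm.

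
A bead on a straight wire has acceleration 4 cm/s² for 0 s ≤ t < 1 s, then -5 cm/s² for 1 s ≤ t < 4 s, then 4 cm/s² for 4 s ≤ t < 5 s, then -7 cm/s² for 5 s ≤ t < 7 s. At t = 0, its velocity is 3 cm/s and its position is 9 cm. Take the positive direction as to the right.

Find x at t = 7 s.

On each constant-a segment, Δv = aΔt and Δx = v₀Δt + ½aΔt²; chain segment to segment.
0–1 s: v starts 3 cm/s; Δx = 3·1 + ½·4·1² = 5 cm; v ends 7 cm/s.
1–4 s: v starts 7 cm/s; Δx = 7·3 + ½·-5·3² = -1.5 cm; v ends -8 cm/s.
4–5 s: v starts -8 cm/s; Δx = -8·1 + ½·4·1² = -6 cm; v ends -4 cm/s.
5–7 s: v starts -4 cm/s; Δx = -4·2 + ½·-7·2² = -22 cm; v ends -18 cm/s.
x(7) = 9 + Σ Δx = -15.5 cm.

-15.5 cm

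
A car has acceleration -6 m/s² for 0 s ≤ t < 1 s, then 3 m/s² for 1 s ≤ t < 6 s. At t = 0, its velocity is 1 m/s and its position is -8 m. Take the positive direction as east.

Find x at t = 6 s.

2.5 m

On each constant-a segment, Δv = aΔt and Δx = v₀Δt + ½aΔt²; chain segment to segment.
0–1 s: v starts 1 m/s; Δx = 1·1 + ½·-6·1² = -2 m; v ends -5 m/s.
1–6 s: v starts -5 m/s; Δx = -5·5 + ½·3·5² = 12.5 m; v ends 10 m/s.
x(6) = -8 + Σ Δx = 2.5 m.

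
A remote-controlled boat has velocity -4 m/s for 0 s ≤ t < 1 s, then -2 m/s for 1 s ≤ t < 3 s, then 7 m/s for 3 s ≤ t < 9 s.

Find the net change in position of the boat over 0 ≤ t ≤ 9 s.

Displacement is the signed area under the v-t curve.
0–1 s: -4 × 1 = -4 m
1–3 s: -2 × 2 = -4 m
3–9 s: 7 × 6 = 42 m
Net displacement = 34 m

34 m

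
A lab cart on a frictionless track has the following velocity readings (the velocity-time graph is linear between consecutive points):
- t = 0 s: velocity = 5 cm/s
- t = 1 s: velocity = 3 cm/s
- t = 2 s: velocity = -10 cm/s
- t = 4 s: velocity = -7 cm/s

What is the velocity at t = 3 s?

On 2–4 s the graph is linear from -10 to -7 cm/s: v(3) = -10 + (-7 − -10)·(3 − 2)/(4 − 2) = -8.5 cm/s.

-8.5 cm/s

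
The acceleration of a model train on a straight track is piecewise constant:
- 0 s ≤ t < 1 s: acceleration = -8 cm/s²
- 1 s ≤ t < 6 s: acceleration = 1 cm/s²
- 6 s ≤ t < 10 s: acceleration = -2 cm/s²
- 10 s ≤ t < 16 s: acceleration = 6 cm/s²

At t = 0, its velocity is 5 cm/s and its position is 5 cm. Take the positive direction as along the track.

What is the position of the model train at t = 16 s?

On each constant-a segment, Δv = aΔt and Δx = v₀Δt + ½aΔt²; chain segment to segment.
0–1 s: v starts 5 cm/s; Δx = 5·1 + ½·-8·1² = 1 cm; v ends -3 cm/s.
1–6 s: v starts -3 cm/s; Δx = -3·5 + ½·1·5² = -2.5 cm; v ends 2 cm/s.
6–10 s: v starts 2 cm/s; Δx = 2·4 + ½·-2·4² = -8 cm; v ends -6 cm/s.
10–16 s: v starts -6 cm/s; Δx = -6·6 + ½·6·6² = 72 cm; v ends 30 cm/s.
x(16) = 5 + Σ Δx = 67.5 cm.

67.5 cm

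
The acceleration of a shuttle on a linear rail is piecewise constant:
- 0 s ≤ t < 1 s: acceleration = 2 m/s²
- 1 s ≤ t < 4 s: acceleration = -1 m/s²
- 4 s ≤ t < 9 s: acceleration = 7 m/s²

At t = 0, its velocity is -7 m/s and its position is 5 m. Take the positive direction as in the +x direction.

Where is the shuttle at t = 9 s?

On each constant-a segment, Δv = aΔt and Δx = v₀Δt + ½aΔt²; chain segment to segment.
0–1 s: v starts -7 m/s; Δx = -7·1 + ½·2·1² = -6 m; v ends -5 m/s.
1–4 s: v starts -5 m/s; Δx = -5·3 + ½·-1·3² = -19.5 m; v ends -8 m/s.
4–9 s: v starts -8 m/s; Δx = -8·5 + ½·7·5² = 47.5 m; v ends 27 m/s.
x(9) = 5 + Σ Δx = 27 m.

27 m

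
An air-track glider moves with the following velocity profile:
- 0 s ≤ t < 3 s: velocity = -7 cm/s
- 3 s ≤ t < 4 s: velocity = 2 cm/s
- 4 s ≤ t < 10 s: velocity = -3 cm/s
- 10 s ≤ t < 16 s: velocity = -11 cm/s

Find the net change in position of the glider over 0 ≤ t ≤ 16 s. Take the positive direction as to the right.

Displacement is the signed area under the v-t curve.
0–3 s: -7 × 3 = -21 cm
3–4 s: 2 × 1 = 2 cm
4–10 s: -3 × 6 = -18 cm
10–16 s: -11 × 6 = -66 cm
Net displacement = -103 cm

-103 cm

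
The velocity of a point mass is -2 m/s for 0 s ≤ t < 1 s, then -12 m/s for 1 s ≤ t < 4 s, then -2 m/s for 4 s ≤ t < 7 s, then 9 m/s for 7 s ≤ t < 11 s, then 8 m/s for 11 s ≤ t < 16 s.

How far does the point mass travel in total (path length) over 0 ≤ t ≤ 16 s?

Total distance travelled is ∫|v| dt — sum the magnitudes of each area piece.
0–1 s: |-2| × 1 = 2 m
1–4 s: |-12| × 3 = 36 m
4–7 s: |-2| × 3 = 6 m
7–11 s: |9| × 4 = 36 m
11–16 s: |8| × 5 = 40 m
Total distance = 120 m

120 m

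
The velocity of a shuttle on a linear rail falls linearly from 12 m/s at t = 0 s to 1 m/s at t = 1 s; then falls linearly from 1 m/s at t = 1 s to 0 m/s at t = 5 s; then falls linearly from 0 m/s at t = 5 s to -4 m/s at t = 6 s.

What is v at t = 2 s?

On 1–5 s the graph is linear from 1 to 0 m/s: v(2) = 1 + (0 − 1)·(2 − 1)/(5 − 1) = 0.75 m/s.

0.75 m/s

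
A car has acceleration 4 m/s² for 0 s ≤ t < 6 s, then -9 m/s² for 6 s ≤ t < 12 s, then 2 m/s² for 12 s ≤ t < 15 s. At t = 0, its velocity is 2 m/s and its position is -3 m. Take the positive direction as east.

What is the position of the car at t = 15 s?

0 m

On each constant-a segment, Δv = aΔt and Δx = v₀Δt + ½aΔt²; chain segment to segment.
0–6 s: v starts 2 m/s; Δx = 2·6 + ½·4·6² = 84 m; v ends 26 m/s.
6–12 s: v starts 26 m/s; Δx = 26·6 + ½·-9·6² = -6 m; v ends -28 m/s.
12–15 s: v starts -28 m/s; Δx = -28·3 + ½·2·3² = -75 m; v ends -22 m/s.
x(15) = -3 + Σ Δx = 0 m.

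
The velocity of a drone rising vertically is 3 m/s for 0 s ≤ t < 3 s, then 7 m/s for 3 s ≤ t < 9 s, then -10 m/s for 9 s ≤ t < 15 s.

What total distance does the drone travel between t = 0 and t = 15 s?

Total distance travelled is ∫|v| dt — sum the magnitudes of each area piece.
0–3 s: |3| × 3 = 9 m
3–9 s: |7| × 6 = 42 m
9–15 s: |-10| × 6 = 60 m
Total distance = 111 m

111 m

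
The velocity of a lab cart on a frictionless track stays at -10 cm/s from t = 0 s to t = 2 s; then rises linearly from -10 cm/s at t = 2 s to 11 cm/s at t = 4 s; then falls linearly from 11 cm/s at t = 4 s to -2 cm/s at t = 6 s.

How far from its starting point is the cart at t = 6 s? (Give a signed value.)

Displacement is the signed area under the v-t curve.
0–2 s: -10 × 2 = -20 cm
2–4 s: ½(-10 + 11)(2) = 1 cm
4–6 s: ½(11 + -2)(2) = 9 cm
Net displacement = -10 cm

-10 cm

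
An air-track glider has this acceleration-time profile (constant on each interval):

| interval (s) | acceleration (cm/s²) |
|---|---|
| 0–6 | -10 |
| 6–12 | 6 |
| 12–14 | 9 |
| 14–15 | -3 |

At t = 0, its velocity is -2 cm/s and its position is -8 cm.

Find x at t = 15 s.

On each constant-a segment, Δv = aΔt and Δx = v₀Δt + ½aΔt²; chain segment to segment.
0–6 s: v starts -2 cm/s; Δx = -2·6 + ½·-10·6² = -192 cm; v ends -62 cm/s.
6–12 s: v starts -62 cm/s; Δx = -62·6 + ½·6·6² = -264 cm; v ends -26 cm/s.
12–14 s: v starts -26 cm/s; Δx = -26·2 + ½·9·2² = -34 cm; v ends -8 cm/s.
14–15 s: v starts -8 cm/s; Δx = -8·1 + ½·-3·1² = -9.5 cm; v ends -11 cm/s.
x(15) = -8 + Σ Δx = -507.5 cm.

-507.5 cm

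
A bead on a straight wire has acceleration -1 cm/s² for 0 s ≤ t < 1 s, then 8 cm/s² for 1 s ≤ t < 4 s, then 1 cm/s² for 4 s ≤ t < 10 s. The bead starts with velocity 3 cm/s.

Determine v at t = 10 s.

32 cm/s

Δv equals the area under the a-t graph; then v = v₀ + Δv.
0–1 s: -1 × 1 = -1 cm/s
1–4 s: 8 × 3 = 24 cm/s
4–10 s: 1 × 6 = 6 cm/s
Δv = 29 cm/s, so v(10) = 3 + (29) = 32 cm/s.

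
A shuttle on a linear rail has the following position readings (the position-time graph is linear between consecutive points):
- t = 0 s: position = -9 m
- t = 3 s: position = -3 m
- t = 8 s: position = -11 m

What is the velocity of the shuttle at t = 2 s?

Velocity is the slope of the x-t graph on 0–3 s: (-3 − -9)/(3 − 0) = 2 m/s.

2 m/s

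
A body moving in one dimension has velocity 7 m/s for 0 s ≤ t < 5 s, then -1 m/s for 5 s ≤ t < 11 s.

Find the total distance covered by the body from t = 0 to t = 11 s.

Distance (not displacement) is the total path length: add the absolute areas under v-t.
0–5 s: |7| × 5 = 35 m
5–11 s: |-1| × 6 = 6 m
Total distance = 41 m

41 m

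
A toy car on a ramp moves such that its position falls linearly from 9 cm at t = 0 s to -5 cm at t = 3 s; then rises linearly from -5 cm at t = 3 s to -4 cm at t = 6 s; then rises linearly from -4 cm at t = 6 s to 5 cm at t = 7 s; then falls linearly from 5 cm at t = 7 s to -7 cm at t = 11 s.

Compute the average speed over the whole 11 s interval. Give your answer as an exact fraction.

Average speed = (total path length)/(elapsed time); on a piecewise-linear x-t graph the path length is Σ|Δx|.
0–3 s: |Δx| = |-5 − 9| = 14 cm
3–6 s: |Δx| = |-4 − -5| = 1 cm
6–7 s: |Δx| = |5 − -4| = 9 cm
7–11 s: |Δx| = |-7 − 5| = 12 cm
Total path = 36 cm; average speed = 36/11 = 36/11 cm/s.

36/11 cm/s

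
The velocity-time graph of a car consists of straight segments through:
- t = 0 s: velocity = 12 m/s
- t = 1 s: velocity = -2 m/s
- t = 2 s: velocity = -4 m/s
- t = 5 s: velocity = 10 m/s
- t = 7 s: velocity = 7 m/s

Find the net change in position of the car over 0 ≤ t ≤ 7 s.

Displacement is the signed area under the v-t curve.
0–1 s: ½(12 + -2)(1) = 5 m
1–2 s: ½(-2 + -4)(1) = -3 m
2–5 s: ½(-4 + 10)(3) = 9 m
5–7 s: ½(10 + 7)(2) = 17 m
Net displacement = 28 m

28 m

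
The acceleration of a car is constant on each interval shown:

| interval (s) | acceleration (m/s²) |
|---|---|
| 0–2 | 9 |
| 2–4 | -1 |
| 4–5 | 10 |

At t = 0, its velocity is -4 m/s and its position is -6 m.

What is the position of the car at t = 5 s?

On each constant-a segment, Δv = aΔt and Δx = v₀Δt + ½aΔt²; chain segment to segment.
0–2 s: v starts -4 m/s; Δx = -4·2 + ½·9·2² = 10 m; v ends 14 m/s.
2–4 s: v starts 14 m/s; Δx = 14·2 + ½·-1·2² = 26 m; v ends 12 m/s.
4–5 s: v starts 12 m/s; Δx = 12·1 + ½·10·1² = 17 m; v ends 22 m/s.
x(5) = -6 + Σ Δx = 47 m.

47 m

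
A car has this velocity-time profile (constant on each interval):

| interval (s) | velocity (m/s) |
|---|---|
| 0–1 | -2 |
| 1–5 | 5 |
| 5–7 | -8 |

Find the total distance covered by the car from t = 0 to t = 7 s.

Total distance travelled is ∫|v| dt — sum the magnitudes of each area piece.
0–1 s: |-2| × 1 = 2 m
1–5 s: |5| × 4 = 20 m
5–7 s: |-8| × 2 = 16 m
Total distance = 38 m

38 m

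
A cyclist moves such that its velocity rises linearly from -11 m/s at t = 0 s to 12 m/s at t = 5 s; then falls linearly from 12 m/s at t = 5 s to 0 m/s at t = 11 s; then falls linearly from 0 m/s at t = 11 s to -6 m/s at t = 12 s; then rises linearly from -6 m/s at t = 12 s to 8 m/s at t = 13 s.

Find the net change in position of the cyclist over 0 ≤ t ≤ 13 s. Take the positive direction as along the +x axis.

Net displacement equals the area under the velocity-time graph (areas below the axis count negative).
0–5 s: ½(-11 + 12)(5) = 2.5 m
5–11 s: ½(12 + 0)(6) = 36 m
11–12 s: ½(0 + -6)(1) = -3 m
12–13 s: ½(-6 + 8)(1) = 1 m
Net displacement = 36.5 m

36.5 m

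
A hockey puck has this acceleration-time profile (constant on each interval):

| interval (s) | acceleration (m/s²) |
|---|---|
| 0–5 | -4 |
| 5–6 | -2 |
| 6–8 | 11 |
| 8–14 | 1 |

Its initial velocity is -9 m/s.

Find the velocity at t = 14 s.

-3 m/s

Δv equals the area under the a-t graph; then v = v₀ + Δv.
0–5 s: -4 × 5 = -20 m/s
5–6 s: -2 × 1 = -2 m/s
6–8 s: 11 × 2 = 22 m/s
8–14 s: 1 × 6 = 6 m/s
Δv = 6 m/s, so v(14) = -9 + (6) = -3 m/s.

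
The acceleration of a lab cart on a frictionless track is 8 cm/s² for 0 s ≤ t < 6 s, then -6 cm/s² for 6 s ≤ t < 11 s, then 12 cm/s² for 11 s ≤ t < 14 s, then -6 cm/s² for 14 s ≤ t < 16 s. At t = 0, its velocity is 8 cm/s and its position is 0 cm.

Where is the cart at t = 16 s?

641 cm

On each constant-a segment, Δv = aΔt and Δx = v₀Δt + ½aΔt²; chain segment to segment.
0–6 s: v starts 8 cm/s; Δx = 8·6 + ½·8·6² = 192 cm; v ends 56 cm/s.
6–11 s: v starts 56 cm/s; Δx = 56·5 + ½·-6·5² = 205 cm; v ends 26 cm/s.
11–14 s: v starts 26 cm/s; Δx = 26·3 + ½·12·3² = 132 cm; v ends 62 cm/s.
14–16 s: v starts 62 cm/s; Δx = 62·2 + ½·-6·2² = 112 cm; v ends 50 cm/s.
x(16) = 0 + Σ Δx = 641 cm.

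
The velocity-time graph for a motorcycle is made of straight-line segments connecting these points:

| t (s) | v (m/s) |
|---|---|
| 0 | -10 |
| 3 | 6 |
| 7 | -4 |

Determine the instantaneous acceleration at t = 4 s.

Acceleration is the slope of the v-t graph on 3–7 s: (-4 − 6)/(7 − 3) = -2.5 m/s².

-2.5 m/s²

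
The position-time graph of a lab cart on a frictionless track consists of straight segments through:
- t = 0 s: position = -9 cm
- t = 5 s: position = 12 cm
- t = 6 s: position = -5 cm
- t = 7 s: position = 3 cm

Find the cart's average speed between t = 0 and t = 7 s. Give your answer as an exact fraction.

46/7 cm/s

Average speed = (total path length)/(elapsed time); on a piecewise-linear x-t graph the path length is Σ|Δx|.
0–5 s: |Δx| = |12 − -9| = 21 cm
5–6 s: |Δx| = |-5 − 12| = 17 cm
6–7 s: |Δx| = |3 − -5| = 8 cm
Total path = 46 cm; average speed = 46/7 = 46/7 cm/s.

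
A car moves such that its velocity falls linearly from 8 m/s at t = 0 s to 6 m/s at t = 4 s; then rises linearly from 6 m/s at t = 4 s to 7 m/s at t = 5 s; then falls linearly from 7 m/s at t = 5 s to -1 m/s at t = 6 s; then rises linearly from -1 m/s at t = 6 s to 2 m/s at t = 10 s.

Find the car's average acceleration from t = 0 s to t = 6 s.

-1.5 m/s²

Average acceleration = Δv/Δt = (-1 − 8)/(6 − 0) = -1.5 m/s².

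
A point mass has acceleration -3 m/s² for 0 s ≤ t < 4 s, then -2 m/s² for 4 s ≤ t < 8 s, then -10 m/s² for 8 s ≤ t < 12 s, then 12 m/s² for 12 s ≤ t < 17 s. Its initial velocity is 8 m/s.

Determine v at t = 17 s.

Δv equals the area under the a-t graph; then v = v₀ + Δv.
0–4 s: -3 × 4 = -12 m/s
4–8 s: -2 × 4 = -8 m/s
8–12 s: -10 × 4 = -40 m/s
12–17 s: 12 × 5 = 60 m/s
Δv = 0 m/s, so v(17) = 8 + (0) = 8 m/s.

8 m/s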